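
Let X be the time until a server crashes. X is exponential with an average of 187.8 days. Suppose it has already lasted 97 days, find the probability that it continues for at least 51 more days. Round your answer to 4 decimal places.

The rate is λ = 1/187.8 = 0.00532481 per day.
The exponential is memoryless, so the remaining time is again Exp(λ): the condition X > 97 is irrelevant.
P(X > 51) = e^(−0.27157) ≈ 0.7622.

0.7622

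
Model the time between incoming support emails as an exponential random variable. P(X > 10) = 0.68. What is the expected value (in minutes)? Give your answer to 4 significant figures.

25.93

e^(−λ·10) = 0.68 ⇒ λ = −ln(0.68)/10 = 0.0385662.
Mean = 1/λ = 25.9294 minutes.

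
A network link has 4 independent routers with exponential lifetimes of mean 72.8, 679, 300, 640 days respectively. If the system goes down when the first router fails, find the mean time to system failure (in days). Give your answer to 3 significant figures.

49.7

The first failure time is exponential with rate Σλ_i = 1/72.8 + 1/679 + 1/300 + 1/640 = 0.0201049 per day.
E[min] = 1/Σλ = 1/0.0201049 = 49.7392 days.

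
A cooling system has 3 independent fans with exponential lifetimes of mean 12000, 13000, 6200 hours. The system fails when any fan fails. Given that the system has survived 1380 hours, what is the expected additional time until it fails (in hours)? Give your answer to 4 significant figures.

First-failure rate Σλ = 1/12000 + 1/13000 + 1/6200 = 0.000321547.
By memorylessness the expected residual is 1/Σλ = 3109.97 hours, regardless of the 1380 already elapsed.

3110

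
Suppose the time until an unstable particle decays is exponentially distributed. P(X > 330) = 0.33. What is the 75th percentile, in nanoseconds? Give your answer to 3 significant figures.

e^(−λ·330) = 0.33 ⇒ λ = −ln(0.33)/330 = 0.00335958.
75th percentile: 1 − e^(−λt) = 0.75, t = −ln(0.25)/λ = 412.639 nanoseconds.

413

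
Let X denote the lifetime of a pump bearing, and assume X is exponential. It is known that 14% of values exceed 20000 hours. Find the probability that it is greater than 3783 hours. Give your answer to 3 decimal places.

e^(−λ·20000) = 0.14 ⇒ λ = −ln(0.14)/20000 = 0.0000983056.
P(X > 3783) = e^(−0.0000983056·3783) = e^(−0.37189) ≈ 0.689.

0.689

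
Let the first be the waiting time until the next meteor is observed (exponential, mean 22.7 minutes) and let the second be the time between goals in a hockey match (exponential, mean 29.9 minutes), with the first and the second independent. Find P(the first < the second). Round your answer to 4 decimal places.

λ_1 = 1/22.7 = 0.0440529, λ_2 = 1/29.9 = 0.0334448.
For independent exponentials, P(the first < the second) = λ_1/(λ_1+λ_2) = 0.0440529/0.0774977 ≈ 0.5684.

0.5684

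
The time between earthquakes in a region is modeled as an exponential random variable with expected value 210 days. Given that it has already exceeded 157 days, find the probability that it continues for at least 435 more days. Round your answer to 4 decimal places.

The rate is λ = 1/210 = 0.0047619 per day.
By the memoryless property, P(X > 157+435 | X > 157) = P(X > 435).
P(X > 435) = e^(−2.0714) ≈ 0.1260.

0.1260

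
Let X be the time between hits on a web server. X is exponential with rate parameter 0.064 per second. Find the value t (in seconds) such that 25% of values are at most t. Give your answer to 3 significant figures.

4.50

Set 1 − e^(−λt) = 0.25, so t = −ln(0.75)/λ = 0.28768/0.064 ≈ 4.49503 seconds.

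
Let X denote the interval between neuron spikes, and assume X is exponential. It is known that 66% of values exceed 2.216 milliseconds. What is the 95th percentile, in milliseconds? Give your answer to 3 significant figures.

16.0

e^(−λ·2.216) = 0.66 ⇒ λ = −ln(0.66)/2.216 = 0.187507.
95th percentile: 1 − e^(−λt) = 0.95, t = −ln(0.05)/λ = 15.9766 milliseconds.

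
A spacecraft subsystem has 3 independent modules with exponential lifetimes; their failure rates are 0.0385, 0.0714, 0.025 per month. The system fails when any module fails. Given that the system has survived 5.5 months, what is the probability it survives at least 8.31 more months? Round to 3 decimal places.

Time to first failure ~ Exp(Σλ) with Σλ = 0.1349.
By memorylessness, P(T > 5.5+8.31 | T > 5.5) = P(T > 8.31) = e^(−0.1349·8.31) ≈ 0.326.

0.326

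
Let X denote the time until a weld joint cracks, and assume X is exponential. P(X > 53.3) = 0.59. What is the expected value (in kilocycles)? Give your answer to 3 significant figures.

e^(−λ·53.3) = 0.59 ⇒ λ = −ln(0.59)/53.3 = 0.0098993.
Mean = 1/λ = 101.017 kilocycles.

101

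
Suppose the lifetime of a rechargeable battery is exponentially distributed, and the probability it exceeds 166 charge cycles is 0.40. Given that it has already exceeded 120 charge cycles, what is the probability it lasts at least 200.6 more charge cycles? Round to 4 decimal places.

From e^(−λ·166) = 0.40, λ = −ln(0.40)/166 = 0.00551982.
Memoryless: P(X > 120+200.6 | X > 120) = P(X > 200.6) = e^(−0.00551982·200.6) ≈ 0.3305.

0.3305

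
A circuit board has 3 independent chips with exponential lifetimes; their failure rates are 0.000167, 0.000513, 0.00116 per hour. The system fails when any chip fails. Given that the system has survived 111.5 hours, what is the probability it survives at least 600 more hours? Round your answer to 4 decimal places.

0.3315

Time to first failure ~ Exp(Σλ) with Σλ = 0.00184.
By memorylessness, P(T > 111.5+600 | T > 111.5) = P(T > 600) = e^(−0.00184·600) ≈ 0.3315.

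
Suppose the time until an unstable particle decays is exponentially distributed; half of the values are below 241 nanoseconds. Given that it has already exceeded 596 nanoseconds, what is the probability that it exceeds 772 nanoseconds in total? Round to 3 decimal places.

For an exponential, median = ln(2)/λ, so λ = ln 2 / 241 = 0.00287613 per nanosecond.
P(X > s+t | X > s) = e^(−λ(s+t))/e^(−λs) = e^(−λt), independent of s = 596.
P(X > 176) = e^(−0.5062) ≈ 0.603.

0.603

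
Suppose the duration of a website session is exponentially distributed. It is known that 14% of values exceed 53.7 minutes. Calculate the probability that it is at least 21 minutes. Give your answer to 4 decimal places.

0.4635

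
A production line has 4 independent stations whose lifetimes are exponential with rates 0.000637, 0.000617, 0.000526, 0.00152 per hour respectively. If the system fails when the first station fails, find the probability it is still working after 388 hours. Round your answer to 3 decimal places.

0.278

The time to first failure is exponential with rate Σλ = 0.000637 + 0.000617 + 0.000526 + 0.00152 = 0.0033.
P(min > 388) = e^(−0.0033·388) = e^(−1.2804) ≈ 0.278.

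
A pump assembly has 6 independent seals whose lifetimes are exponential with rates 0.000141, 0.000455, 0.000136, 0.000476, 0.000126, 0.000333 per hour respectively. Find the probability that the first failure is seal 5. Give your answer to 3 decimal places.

0.076

The time to first failure is exponential with rate Σλ = 0.000141 + 0.000455 + 0.000136 + 0.000476 + 0.000126 + 0.000333 = 0.001667.
P(seal 5 first) = λ_5/Σλ = 0.000126/0.001667 ≈ 0.076.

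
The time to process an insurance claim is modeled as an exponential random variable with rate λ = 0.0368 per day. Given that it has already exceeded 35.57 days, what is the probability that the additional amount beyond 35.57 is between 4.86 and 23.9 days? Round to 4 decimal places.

Memoryless: the residual past 35.57 is again Exp(λ).
P(4.86 < residual < 23.9) = e^(−λ·4.86) − e^(−λ·23.9) = 0.83623 − 0.41498 ≈ 0.4213.

0.4213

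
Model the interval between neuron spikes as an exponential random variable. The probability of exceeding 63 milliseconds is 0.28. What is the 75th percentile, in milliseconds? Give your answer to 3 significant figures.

e^(−λ·63) = 0.28 ⇒ λ = −ln(0.28)/63 = 0.0202058.
75th percentile: 1 − e^(−λt) = 0.75, t = −ln(0.25)/λ = 68.6087 milliseconds.

68.6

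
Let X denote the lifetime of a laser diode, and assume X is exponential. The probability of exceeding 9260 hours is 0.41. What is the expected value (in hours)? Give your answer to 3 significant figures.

e^(−λ·9260) = 0.41 ⇒ λ = −ln(0.41)/9260 = 0.0000962849.
Mean = 1/λ = 10385.8 hours.

10400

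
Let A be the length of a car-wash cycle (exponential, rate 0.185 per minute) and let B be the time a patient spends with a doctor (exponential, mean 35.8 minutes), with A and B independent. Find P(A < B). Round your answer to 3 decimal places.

λ_1 = 0.185, λ_2 = 1/35.8 = 0.027933.
For independent exponentials, P(A < B) = λ_1/(λ_1+λ_2) = 0.185/0.212933 ≈ 0.869.

0.869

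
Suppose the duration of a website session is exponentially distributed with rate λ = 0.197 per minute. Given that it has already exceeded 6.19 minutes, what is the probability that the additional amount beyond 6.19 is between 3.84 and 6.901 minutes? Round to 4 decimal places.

0.2125

Memoryless: the residual past 6.19 is again Exp(λ).
P(3.84 < residual < 6.901) = e^(−λ·3.84) − e^(−λ·6.901) = 0.46932 − 0.25679 ≈ 0.2125.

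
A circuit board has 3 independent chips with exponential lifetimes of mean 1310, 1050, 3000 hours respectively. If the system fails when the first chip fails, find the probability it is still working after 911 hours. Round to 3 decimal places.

0.155

The first failure time is exponential with rate Σλ_i = 1/1310 + 1/1050 + 1/3000 = 0.00204907 per hour.
P(min > 911) = e^(−0.00204907·911) = e^(−1.8667) ≈ 0.155.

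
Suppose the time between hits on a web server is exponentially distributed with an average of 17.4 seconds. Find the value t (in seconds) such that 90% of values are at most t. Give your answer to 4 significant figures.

40.06

The rate is λ = 1/17.4 = 0.0574713 per second.
Set 1 − e^(−λt) = 0.9, so t = −ln(0.1)/λ = 2.3026/0.0574713 ≈ 40.065 seconds.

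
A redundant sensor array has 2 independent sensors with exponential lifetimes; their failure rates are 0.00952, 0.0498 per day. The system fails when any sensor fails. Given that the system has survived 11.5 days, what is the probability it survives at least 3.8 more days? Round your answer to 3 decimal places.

0.798

Time to first failure ~ Exp(Σλ) with Σλ = 0.05932.
By memorylessness, P(T > 11.5+3.8 | T > 11.5) = P(T > 3.8) = e^(−0.05932·3.8) ≈ 0.798.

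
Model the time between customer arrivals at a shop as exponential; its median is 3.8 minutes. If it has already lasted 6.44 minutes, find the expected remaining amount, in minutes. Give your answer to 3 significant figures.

5.48

For an exponential, median = ln(2)/λ, so λ = ln 2 / 3.8 = 0.182407 per minute.
By memorylessness, the remaining amount past any threshold is again Exp(λ) with mean 1/λ = 5.48224 minutes.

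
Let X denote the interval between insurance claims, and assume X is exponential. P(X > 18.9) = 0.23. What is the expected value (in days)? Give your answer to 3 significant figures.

12.9

e^(−λ·18.9) = 0.23 ⇒ λ = −ln(0.23)/18.9 = 0.0777606.
Mean = 1/λ = 12.86 days.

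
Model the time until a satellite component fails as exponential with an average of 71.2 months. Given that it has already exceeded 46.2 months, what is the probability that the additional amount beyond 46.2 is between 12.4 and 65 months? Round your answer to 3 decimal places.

0.439

The rate is λ = 1/71.2 = 0.0140449 per month.
Memoryless: the residual past 46.2 is again Exp(λ).
P(12.4 < residual < 65) = e^(−λ·12.4) − e^(−λ·65) = 0.84016 − 0.40135 ≈ 0.439.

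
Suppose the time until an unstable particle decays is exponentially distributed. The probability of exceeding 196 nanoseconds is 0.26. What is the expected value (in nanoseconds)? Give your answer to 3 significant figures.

146

e^(−λ·196) = 0.26 ⇒ λ = −ln(0.26)/196 = 0.00687282.
Mean = 1/λ = 145.501 nanoseconds.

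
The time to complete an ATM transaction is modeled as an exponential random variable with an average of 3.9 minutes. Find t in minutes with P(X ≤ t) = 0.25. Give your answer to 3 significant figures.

The rate is λ = 1/3.9 = 0.25641 per minute.
Set 1 − e^(−λt) = 0.25, so t = −ln(0.75)/λ = 0.28768/0.25641 ≈ 1.12196 minutes.

1.12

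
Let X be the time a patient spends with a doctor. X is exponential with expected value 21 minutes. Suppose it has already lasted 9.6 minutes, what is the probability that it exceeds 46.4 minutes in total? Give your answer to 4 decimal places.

The rate is λ = 1/21 = 0.047619 per minute.
By the memoryless property, P(X > 9.6+36.8 | X > 9.6) = P(X > 36.8).
P(X > 36.8) = e^(−1.7524) ≈ 0.1734.

0.1734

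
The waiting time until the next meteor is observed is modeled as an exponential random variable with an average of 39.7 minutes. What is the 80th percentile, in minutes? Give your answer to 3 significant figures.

63.9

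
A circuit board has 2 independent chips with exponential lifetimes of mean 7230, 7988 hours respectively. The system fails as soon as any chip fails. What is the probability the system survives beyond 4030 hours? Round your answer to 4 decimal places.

0.3458

The first failure time is exponential with rate Σλ_i = 1/7230 + 1/7988 = 0.0002635 per hour.
P(min > 4030) = e^(−0.0002635·4030) = e^(−1.0619) ≈ 0.3458.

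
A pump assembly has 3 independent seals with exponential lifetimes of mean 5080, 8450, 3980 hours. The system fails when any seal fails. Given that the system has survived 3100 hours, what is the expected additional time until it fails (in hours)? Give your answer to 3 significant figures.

First-failure rate Σλ = 1/5080 + 1/8450 + 1/3980 = 0.00056645.
By memorylessness the expected residual is 1/Σλ = 1765.38 hours, regardless of the 3100 already elapsed.

1770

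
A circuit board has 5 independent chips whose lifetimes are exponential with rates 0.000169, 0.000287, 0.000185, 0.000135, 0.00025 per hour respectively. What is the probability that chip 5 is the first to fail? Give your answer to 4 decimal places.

The time to first failure is exponential with rate Σλ = 0.000169 + 0.000287 + 0.000185 + 0.000135 + 0.00025 = 0.001026.
P(chip 5 first) = λ_5/Σλ = 0.00025/0.001026 ≈ 0.2437.

0.2437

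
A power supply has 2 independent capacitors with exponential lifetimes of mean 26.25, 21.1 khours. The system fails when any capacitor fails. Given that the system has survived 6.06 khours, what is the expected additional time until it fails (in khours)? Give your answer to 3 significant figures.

11.7

First-failure rate Σλ = 1/26.25 + 1/21.1 = 0.0854886.
By memorylessness the expected residual is 1/Σλ = 11.6975 khours, regardless of the 6.06 already elapsed.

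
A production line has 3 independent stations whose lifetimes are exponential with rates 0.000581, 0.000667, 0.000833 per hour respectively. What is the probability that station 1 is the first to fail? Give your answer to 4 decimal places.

The time to first failure is exponential with rate Σλ = 0.000581 + 0.000667 + 0.000833 = 0.002081.
P(station 1 first) = λ_1/Σλ = 0.000581/0.002081 ≈ 0.2792.

0.2792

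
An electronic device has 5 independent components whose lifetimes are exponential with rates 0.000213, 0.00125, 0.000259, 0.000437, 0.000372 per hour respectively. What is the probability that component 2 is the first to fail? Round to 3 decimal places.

The time to first failure is exponential with rate Σλ = 0.000213 + 0.00125 + 0.000259 + 0.000437 + 0.000372 = 0.002531.
P(component 2 first) = λ_2/Σλ = 0.00125/0.002531 ≈ 0.494.

0.494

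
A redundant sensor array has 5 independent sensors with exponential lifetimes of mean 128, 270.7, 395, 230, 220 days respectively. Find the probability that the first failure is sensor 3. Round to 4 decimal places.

Rates: λ_i = 1/mean_i → 0.0078125, 0.00369413, 0.00253165, 0.00434783, 0.00454545; Σλ = 0.0229316.
P(sensor 3 first) = λ_3/Σλ = 0.00253165/0.0229316 ≈ 0.1104.

0.1104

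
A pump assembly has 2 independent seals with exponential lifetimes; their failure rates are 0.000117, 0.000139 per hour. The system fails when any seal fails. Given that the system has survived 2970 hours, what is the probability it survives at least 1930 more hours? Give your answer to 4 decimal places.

0.6101

Time to first failure ~ Exp(Σλ) with Σλ = 0.000256.
By memorylessness, P(T > 2970+1930 | T > 2970) = P(T > 1930) = e^(−0.000256·1930) ≈ 0.6101.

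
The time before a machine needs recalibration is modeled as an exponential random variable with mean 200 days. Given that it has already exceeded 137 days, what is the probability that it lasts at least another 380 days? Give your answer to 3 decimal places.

0.150

The rate is λ = 1/200 = 0.005 per day.
By the memoryless property, P(X > 137+380 | X > 137) = P(X > 380).
P(X > 380) = e^(−1.9) ≈ 0.150.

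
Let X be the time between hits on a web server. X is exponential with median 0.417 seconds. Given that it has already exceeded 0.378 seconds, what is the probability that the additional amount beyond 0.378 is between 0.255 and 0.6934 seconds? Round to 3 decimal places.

For an exponential, median = ln(2)/λ, so λ = ln 2 / 0.417 = 1.66222 per second.
Memoryless: the residual past 0.378 is again Exp(λ).
P(0.255 < residual < 0.6934) = e^(−λ·0.255) − e^(−λ·0.6934) = 0.65451 − 0.31582 ≈ 0.339.

0.339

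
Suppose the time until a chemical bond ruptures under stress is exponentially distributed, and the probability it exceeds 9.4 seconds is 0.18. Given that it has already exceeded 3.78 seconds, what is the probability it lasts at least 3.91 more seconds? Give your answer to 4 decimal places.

From e^(−λ·9.4) = 0.18, λ = −ln(0.18)/9.4 = 0.182425.
Memoryless: P(X > 3.78+3.91 | X > 3.78) = P(X > 3.91) = e^(−0.182425·3.91) ≈ 0.4900.

0.4900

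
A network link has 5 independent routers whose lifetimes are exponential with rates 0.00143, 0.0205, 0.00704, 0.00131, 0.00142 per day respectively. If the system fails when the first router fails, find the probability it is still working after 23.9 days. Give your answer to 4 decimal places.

The time to first failure is exponential with rate Σλ = 0.00143 + 0.0205 + 0.00704 + 0.00131 + 0.00142 = 0.0317.
P(min > 23.9) = e^(−0.0317·23.9) = e^(−0.75763) ≈ 0.4688.

0.4688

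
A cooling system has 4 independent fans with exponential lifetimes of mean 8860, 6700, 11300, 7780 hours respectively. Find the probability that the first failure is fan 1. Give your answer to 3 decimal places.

Rates: λ_i = 1/mean_i → 0.000112867, 0.000149254, 0.0000884956, 0.000128535; Σλ = 0.000479151.
P(fan 1 first) = λ_1/Σλ = 0.000112867/0.000479151 ≈ 0.236.

0.236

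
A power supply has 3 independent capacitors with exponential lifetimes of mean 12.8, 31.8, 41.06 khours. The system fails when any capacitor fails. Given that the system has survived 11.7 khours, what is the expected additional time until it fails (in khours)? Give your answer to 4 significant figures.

7.467

First-failure rate Σλ = 1/12.8 + 1/31.8 + 1/41.06 = 0.133926.
By memorylessness the expected residual is 1/Σλ = 7.4668 khours, regardless of the 11.7 already elapsed.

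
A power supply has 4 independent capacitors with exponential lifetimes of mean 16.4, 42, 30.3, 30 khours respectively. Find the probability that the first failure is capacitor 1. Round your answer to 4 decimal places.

0.4035

Rates: λ_i = 1/mean_i → 0.0609756, 0.0238095, 0.0330033, 0.0333333; Σλ = 0.151122.
P(capacitor 1 first) = λ_1/Σλ = 0.0609756/0.151122 ≈ 0.4035.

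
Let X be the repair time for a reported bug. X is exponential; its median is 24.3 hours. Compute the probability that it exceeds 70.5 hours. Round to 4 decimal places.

For an exponential, median = ln(2)/λ, so λ = ln 2 / 24.3 = 0.0285246 per hour.
P(X > 70.5) = e^(−λ·70.5) = e^(−2.011) ≈ 0.1339.

0.1339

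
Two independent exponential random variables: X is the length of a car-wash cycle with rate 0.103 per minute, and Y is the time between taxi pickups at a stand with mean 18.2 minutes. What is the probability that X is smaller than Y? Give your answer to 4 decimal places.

0.6521

λ_1 = 0.103, λ_2 = 1/18.2 = 0.0549451.
For independent exponentials, P(X < Y) = λ_1/(λ_1+λ_2) = 0.103/0.157945 ≈ 0.6521.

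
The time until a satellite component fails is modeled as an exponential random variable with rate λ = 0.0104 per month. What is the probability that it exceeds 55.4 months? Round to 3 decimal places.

P(X > 55.4) = e^(−λ·55.4) = e^(−0.57616) ≈ 0.562.

0.562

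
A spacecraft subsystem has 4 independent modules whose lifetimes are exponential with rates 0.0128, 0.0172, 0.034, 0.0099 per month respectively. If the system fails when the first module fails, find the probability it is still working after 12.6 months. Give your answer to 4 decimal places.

0.3941

The time to first failure is exponential with rate Σλ = 0.0128 + 0.0172 + 0.034 + 0.0099 = 0.0739.
P(min > 12.6) = e^(−0.0739·12.6) = e^(−0.93114) ≈ 0.3941.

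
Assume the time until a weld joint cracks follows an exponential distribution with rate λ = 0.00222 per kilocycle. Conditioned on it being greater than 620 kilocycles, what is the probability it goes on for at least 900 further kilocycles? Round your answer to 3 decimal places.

0.136

The exponential is memoryless, so the remaining time is again Exp(λ): the condition X > 620 is irrelevant.
P(X > 900) = e^(−1.998) ≈ 0.136.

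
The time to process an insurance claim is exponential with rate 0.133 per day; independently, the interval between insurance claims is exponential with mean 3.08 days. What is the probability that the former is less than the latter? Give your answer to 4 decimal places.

0.2906

λ_1 = 0.133, λ_2 = 1/3.08 = 0.324675.
For independent exponentials, P(the former < the latter) = λ_1/(λ_1+λ_2) = 0.133/0.457675 ≈ 0.2906.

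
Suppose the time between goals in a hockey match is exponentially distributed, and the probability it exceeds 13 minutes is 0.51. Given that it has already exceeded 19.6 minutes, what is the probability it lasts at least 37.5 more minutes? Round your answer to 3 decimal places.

From e^(−λ·13) = 0.51, λ = −ln(0.51)/13 = 0.0517957.
Memoryless: P(X > 19.6+37.5 | X > 19.6) = P(X > 37.5) = e^(−0.0517957·37.5) ≈ 0.143.

0.143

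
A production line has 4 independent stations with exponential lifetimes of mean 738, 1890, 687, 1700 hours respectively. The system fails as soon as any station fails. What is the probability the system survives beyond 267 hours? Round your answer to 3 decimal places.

The first failure time is exponential with rate Σλ_i = 1/738 + 1/1890 + 1/687 + 1/1700 = 0.00392795 per hour.
P(min > 267) = e^(−0.00392795·267) = e^(−1.0488) ≈ 0.350.

0.350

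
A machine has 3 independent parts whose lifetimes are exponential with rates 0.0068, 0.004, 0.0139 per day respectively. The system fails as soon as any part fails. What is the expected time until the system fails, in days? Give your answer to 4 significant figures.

40.49

The time to first failure is exponential with rate Σλ = 0.0068 + 0.004 + 0.0139 = 0.0247.
E[min] = 1/Σλ = 1/0.0247 = 40.4858 days.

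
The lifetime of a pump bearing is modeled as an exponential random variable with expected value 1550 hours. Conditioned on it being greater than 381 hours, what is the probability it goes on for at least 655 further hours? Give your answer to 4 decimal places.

The rate is λ = 1/1550 = 0.000645161 per hour.
The exponential is memoryless, so the remaining time is again Exp(λ): the condition X > 381 is irrelevant.
P(X > 655) = e^(−0.42258) ≈ 0.6554.

0.6554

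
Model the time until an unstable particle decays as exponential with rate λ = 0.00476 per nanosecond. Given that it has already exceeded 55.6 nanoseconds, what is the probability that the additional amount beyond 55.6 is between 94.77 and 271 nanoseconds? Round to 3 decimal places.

Memoryless: the residual past 55.6 is again Exp(λ).
P(94.77 < residual < 271) = e^(−λ·94.77) − e^(−λ·271) = 0.63692 − 0.27528 ≈ 0.362.

0.362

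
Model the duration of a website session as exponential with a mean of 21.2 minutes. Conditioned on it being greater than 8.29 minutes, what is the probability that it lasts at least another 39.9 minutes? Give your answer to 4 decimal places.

0.1523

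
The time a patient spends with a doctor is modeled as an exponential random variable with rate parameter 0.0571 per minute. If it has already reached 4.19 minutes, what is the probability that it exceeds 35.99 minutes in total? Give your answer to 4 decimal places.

0.1627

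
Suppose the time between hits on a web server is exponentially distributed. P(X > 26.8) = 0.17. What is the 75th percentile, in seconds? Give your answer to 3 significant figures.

e^(−λ·26.8) = 0.17 ⇒ λ = −ln(0.17)/26.8 = 0.0661178.
75th percentile: 1 − e^(−λt) = 0.75, t = −ln(0.25)/λ = 20.967 seconds.

21.0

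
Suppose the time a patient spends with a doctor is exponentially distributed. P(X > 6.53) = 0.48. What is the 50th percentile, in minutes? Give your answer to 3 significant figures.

e^(−λ·6.53) = 0.48 ⇒ λ = −ln(0.48)/6.53 = 0.1124.
50th percentile: 1 − e^(−λt) = 0.5, t = −ln(0.5)/λ = 6.16681 minutes.

6.17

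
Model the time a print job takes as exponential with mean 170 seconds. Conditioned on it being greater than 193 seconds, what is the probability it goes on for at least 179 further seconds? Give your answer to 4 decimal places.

0.3489

The rate is λ = 1/170 = 0.00588235 per second.
P(X > s+t | X > s) = e^(−λ(s+t))/e^(−λs) = e^(−λt), independent of s = 193.
P(X > 179) = e^(−1.0529) ≈ 0.3489.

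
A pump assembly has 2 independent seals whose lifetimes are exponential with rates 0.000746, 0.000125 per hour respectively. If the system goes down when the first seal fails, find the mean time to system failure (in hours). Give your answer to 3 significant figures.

1150

The time to first failure is exponential with rate Σλ = 0.000746 + 0.000125 = 0.000871.
E[min] = 1/Σλ = 1/0.000871 = 1148.11 hours.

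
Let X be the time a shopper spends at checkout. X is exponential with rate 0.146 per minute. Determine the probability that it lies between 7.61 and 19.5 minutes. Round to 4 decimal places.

P(7.61 < X < 19.5) = e^(−λ·7.61) − e^(−λ·19.5) = 0.32921 − 0.05802 ≈ 0.2712.

0.2712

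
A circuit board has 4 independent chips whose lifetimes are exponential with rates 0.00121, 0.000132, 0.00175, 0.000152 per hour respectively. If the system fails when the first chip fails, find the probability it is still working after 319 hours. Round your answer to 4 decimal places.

0.3553

The time to first failure is exponential with rate Σλ = 0.00121 + 0.000132 + 0.00175 + 0.000152 = 0.003244.
P(min > 319) = e^(−0.003244·319) = e^(−1.0348) ≈ 0.3553.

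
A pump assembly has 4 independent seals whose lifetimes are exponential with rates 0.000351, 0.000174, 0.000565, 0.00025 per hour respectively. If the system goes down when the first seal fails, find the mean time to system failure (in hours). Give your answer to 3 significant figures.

746

The time to first failure is exponential with rate Σλ = 0.000351 + 0.000174 + 0.000565 + 0.00025 = 0.00134.
E[min] = 1/Σλ = 1/0.00134 = 746.269 hours.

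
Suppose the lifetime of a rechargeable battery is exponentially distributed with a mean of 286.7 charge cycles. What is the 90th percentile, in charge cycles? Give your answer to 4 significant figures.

660.2

The rate is λ = 1/286.7 = 0.00348797 per charge cycle.
Set 1 − e^(−λt) = 0.9, so t = −ln(0.1)/λ = 2.3026/0.00348797 ≈ 660.151 charge cycles.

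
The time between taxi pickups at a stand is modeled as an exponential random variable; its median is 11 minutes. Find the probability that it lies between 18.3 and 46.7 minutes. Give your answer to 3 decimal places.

For an exponential, median = ln(2)/λ, so λ = ln 2 / 11 = 0.0630134 per minute.
P(18.3 < X < 46.7) = e^(−λ·18.3) − e^(−λ·46.7) = 0.31564 − 0.05272 ≈ 0.263.

0.263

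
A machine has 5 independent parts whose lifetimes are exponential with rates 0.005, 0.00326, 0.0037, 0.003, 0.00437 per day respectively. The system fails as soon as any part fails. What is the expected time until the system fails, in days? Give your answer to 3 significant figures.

51.7

The time to first failure is exponential with rate Σλ = 0.005 + 0.00326 + 0.0037 + 0.003 + 0.00437 = 0.01933.
E[min] = 1/Σλ = 1/0.01933 = 51.7331 days.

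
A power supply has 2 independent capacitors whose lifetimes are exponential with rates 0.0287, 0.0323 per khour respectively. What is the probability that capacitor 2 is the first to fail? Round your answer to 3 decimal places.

0.530

The time to first failure is exponential with rate Σλ = 0.0287 + 0.0323 = 0.061.
P(capacitor 2 first) = λ_2/Σλ = 0.0323/0.061 ≈ 0.530.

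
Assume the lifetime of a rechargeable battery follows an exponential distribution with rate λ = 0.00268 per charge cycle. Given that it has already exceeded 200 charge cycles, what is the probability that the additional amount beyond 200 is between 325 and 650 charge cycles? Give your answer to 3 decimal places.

Memoryless: the residual past 200 is again Exp(λ).
P(325 < residual < 650) = e^(−λ·325) − e^(−λ·650) = 0.41853 − 0.17517 ≈ 0.243.

0.243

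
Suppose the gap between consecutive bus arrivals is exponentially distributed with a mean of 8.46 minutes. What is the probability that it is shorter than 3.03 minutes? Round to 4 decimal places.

0.3010

The rate is λ = 1/8.46 = 0.118203 per minute.
P(X ≤ 3.03) = 1 − e^(−λ·3.03) = 1 − e^(−0.35816) ≈ 0.3010.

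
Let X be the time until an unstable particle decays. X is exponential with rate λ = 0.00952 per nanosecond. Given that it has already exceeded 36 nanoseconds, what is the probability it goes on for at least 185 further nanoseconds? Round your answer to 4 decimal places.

The exponential is memoryless, so the remaining time is again Exp(λ): the condition X > 36 is irrelevant.
P(X > 185) = e^(−1.7612) ≈ 0.1718.

0.1718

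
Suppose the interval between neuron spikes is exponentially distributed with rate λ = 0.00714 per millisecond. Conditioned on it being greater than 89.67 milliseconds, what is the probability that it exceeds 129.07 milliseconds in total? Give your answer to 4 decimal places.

P(X > s+t | X > s) = e^(−λ(s+t))/e^(−λs) = e^(−λt), independent of s = 89.67.
P(X > 39.4) = e^(−0.28132) ≈ 0.7548.

0.7548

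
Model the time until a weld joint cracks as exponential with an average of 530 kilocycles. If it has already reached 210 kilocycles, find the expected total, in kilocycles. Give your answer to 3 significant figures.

740

The rate is λ = 1/530 = 0.00188679 per kilocycle.
By memorylessness, E[X | X > 210] = 210 + 1/λ = 210 + 530 = 740 kilocycles.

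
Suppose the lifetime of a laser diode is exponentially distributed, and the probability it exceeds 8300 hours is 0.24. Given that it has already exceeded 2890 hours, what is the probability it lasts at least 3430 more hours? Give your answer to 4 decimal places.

From e^(−λ·8300) = 0.24, λ = −ln(0.24)/8300 = 0.000171942.
Memoryless: P(X > 2890+3430 | X > 2890) = P(X > 3430) = e^(−0.000171942·3430) ≈ 0.5545.

0.5545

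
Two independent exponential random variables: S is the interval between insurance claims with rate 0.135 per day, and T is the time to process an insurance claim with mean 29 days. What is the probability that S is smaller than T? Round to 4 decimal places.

0.7965

λ_1 = 0.135, λ_2 = 1/29 = 0.0344828.
For independent exponentials, P(S < T) = λ_1/(λ_1+λ_2) = 0.135/0.169483 ≈ 0.7965.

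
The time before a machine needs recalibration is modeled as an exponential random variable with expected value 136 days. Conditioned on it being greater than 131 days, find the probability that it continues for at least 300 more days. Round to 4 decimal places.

The rate is λ = 1/136 = 0.00735294 per day.
P(X > s+t | X > s) = e^(−λ(s+t))/e^(−λs) = e^(−λt), independent of s = 131.
P(X > 300) = e^(−2.2059) ≈ 0.1102.

0.1102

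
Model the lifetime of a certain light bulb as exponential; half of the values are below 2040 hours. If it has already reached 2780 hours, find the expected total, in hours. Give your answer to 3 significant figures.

5720

For an exponential, median = ln(2)/λ, so λ = ln 2 / 2040 = 0.000339778 per hour.
By memorylessness, E[X | X > 2780] = 2780 + 1/λ = 2780 + 2943.1 = 5723.1 hours.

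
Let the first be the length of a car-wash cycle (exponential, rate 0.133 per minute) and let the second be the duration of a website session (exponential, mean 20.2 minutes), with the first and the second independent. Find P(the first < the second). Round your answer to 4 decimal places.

0.7287

λ_1 = 0.133, λ_2 = 1/20.2 = 0.049505.
For independent exponentials, P(the first < the second) = λ_1/(λ_1+λ_2) = 0.133/0.182505 ≈ 0.7287.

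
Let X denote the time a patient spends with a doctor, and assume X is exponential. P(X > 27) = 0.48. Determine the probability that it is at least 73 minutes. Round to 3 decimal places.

e^(−λ·27) = 0.48 ⇒ λ = −ln(0.48)/27 = 0.027184.
P(X > 73) = e^(−0.027184·73) = e^(−1.9844) ≈ 0.137.

0.137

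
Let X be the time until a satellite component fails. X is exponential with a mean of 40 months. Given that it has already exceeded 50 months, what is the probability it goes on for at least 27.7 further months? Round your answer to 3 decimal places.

The rate is λ = 1/40 = 0.025 per month.
P(X > s+t | X > s) = e^(−λ(s+t))/e^(−λs) = e^(−λt), independent of s = 50.
P(X > 27.7) = e^(−0.6925) ≈ 0.500.

0.500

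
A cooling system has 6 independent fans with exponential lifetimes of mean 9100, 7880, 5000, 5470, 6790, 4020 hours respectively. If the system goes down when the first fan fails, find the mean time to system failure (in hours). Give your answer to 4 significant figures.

984.6

The first failure time is exponential with rate Σλ_i = 1/9100 + 1/7880 + 1/5000 + 1/5470 + 1/6790 + 1/4020 = 0.00101564 per hour.
E[min] = 1/Σλ = 1/0.00101564 = 984.6 hours.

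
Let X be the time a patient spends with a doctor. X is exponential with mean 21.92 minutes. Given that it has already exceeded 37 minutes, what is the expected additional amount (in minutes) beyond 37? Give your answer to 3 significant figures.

21.9

The rate is λ = 1/21.92 = 0.0456204 per minute.
By memorylessness, the remaining amount past any threshold is again Exp(λ) with mean 1/λ = 21.92 minutes.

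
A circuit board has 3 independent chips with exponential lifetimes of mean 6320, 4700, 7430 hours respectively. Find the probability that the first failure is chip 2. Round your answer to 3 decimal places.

0.421

Rates: λ_i = 1/mean_i → 0.000158228, 0.000212766, 0.00013459; Σλ = 0.000505583.
P(chip 2 first) = λ_2/Σλ = 0.000212766/0.000505583 ≈ 0.421.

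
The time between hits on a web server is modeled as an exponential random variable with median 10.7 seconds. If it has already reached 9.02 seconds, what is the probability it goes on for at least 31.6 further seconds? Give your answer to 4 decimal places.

For an exponential, median = ln(2)/λ, so λ = ln 2 / 10.7 = 0.0647801 per second.
P(X > s+t | X > s) = e^(−λ(s+t))/e^(−λs) = e^(−λt), independent of s = 9.02.
P(X > 31.6) = e^(−2.0471) ≈ 0.1291.

0.1291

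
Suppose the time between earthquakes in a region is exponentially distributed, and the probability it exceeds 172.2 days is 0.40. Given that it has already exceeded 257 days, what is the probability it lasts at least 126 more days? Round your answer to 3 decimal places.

0.511

From e^(−λ·172.2) = 0.40, λ = −ln(0.40)/172.2 = 0.00532108.
Memoryless: P(X > 257+126 | X > 257) = P(X > 126) = e^(−0.00532108·126) ≈ 0.511.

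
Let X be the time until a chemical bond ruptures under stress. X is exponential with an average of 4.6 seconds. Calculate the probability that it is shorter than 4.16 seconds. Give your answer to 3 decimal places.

0.595

The rate is λ = 1/4.6 = 0.217391 per second.
P(X ≤ 4.16) = 1 − e^(−λ·4.16) = 1 − e^(−0.90435) ≈ 0.595.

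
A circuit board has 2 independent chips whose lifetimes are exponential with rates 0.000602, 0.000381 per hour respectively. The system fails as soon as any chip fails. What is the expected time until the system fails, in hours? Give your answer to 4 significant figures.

1017

The time to first failure is exponential with rate Σλ = 0.000602 + 0.000381 = 0.000983.
E[min] = 1/Σλ = 1/0.000983 = 1017.29 hours.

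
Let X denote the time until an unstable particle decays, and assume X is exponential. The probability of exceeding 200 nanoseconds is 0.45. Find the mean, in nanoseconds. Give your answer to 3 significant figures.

250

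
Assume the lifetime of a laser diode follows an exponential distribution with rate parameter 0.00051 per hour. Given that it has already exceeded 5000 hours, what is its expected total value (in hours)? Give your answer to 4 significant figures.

6961

By memorylessness, E[X | X > 5000] = 5000 + 1/λ = 5000 + 1960.78 = 6960.78 hours.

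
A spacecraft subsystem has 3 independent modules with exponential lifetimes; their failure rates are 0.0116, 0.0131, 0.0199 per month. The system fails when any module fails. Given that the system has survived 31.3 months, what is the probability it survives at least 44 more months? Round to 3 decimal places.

0.141

Time to first failure ~ Exp(Σλ) with Σλ = 0.0446.
By memorylessness, P(T > 31.3+44 | T > 31.3) = P(T > 44) = e^(−0.0446·44) ≈ 0.141.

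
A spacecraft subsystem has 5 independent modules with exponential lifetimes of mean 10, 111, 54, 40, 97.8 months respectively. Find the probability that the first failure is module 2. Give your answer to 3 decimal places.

Rates: λ_i = 1/mean_i → 0.1, 0.00900901, 0.0185185, 0.025, 0.0102249; Σλ = 0.162752.
P(module 2 first) = λ_2/Σλ = 0.00900901/0.162752 ≈ 0.055.

0.055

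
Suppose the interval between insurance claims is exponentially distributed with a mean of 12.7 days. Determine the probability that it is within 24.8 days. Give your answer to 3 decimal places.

The rate is λ = 1/12.7 = 0.0787402 per day.
P(X ≤ 24.8) = 1 − e^(−λ·24.8) = 1 − e^(−1.9528) ≈ 0.858.

0.858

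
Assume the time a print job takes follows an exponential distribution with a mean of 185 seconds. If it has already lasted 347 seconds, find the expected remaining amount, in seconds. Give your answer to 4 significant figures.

The rate is λ = 1/185 = 0.00540541 per second.
By memorylessness, the remaining amount past any threshold is again Exp(λ) with mean 1/λ = 185 seconds.

185.0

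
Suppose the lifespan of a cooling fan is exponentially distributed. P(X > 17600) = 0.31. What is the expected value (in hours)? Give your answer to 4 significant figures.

15030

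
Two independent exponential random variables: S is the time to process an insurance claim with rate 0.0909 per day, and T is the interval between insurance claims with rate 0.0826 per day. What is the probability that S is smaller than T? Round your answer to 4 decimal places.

λ_1 = 0.0909, λ_2 = 0.0826.
For independent exponentials, P(S < T) = λ_1/(λ_1+λ_2) = 0.0909/0.1735 ≈ 0.5239.

0.5239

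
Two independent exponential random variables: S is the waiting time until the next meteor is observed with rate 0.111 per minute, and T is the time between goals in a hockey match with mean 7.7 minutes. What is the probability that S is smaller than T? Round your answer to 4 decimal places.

λ_1 = 0.111, λ_2 = 1/7.7 = 0.12987.
For independent exponentials, P(S < T) = λ_1/(λ_1+λ_2) = 0.111/0.24087 ≈ 0.4608.

0.4608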